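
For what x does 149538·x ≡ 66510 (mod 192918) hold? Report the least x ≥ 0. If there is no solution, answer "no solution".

19944

First find gcd(149538, 192918):
192918 = 1*149538 + 43380
149538 = 3*43380 + 19398
43380 = 2*19398 + 4584
19398 = 4*4584 + 1062
4584 = 4*1062 + 336
1062 = 3*336 + 54
336 = 6*54 + 12
54 = 4*12 + 6
12 = 2*6 + 0
gcd = 6 and 6 | 66510, so solutions exist. Divide through by 6: 24923x ≡ 11085 (mod 32153).
Now find 24923⁻¹ mod 32153:
32153 = 1·24923 + 7230
24923 = 3·7230 + 3233
7230 = 2·3233 + 764
3233 = 4·764 + 177
764 = 4·177 + 56
177 = 3·56 + 9
56 = 6·9 + 2
9 = 4·2 + 1
2 = 2·1 + 0
Back-substitute:
1 = 9 − 4·2
1 = −4·56 + 25·9
1 = 25·177 − 79·56
1 = −79·764 + 341·177
1 = 341·3233 − 1443·764
1 = −1443·7230 + 3227·3233
1 = 3227·24923 − 11124·7230
1 = −11124·32153 + 14351·24923
So 24923⁻¹ ≡ 14351 (mod 32153).
Then x ≡ 14351·11085 ≡ 19944 (mod 32153); the smallest non-negative solution is x = 19944.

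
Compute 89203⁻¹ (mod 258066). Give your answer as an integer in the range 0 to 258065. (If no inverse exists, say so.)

Apply the Euclidean algorithm to 258066 and 89203:
258066 = 2*89203 + 79660
89203 = 1*79660 + 9543
79660 = 8*9543 + 3316
9543 = 2*3316 + 2911
3316 = 1*2911 + 405
2911 = 7*405 + 76
405 = 5*76 + 25
76 = 3*25 + 1
25 = 25*1 + 0
Since gcd(89203, 258066) = 1, back-substitute to write 1 as a combination:
1 = 76 − 3·25
1 = −3·405 + 16·76
1 = 16·2911 − 115·405
1 = −115·3316 + 131·2911
1 = 131·9543 − 377·3316
1 = −377·79660 + 3147·9543
1 = 3147·89203 − 3524·79660
1 = −3524·258066 + 10195·89203
So 89203·10195 ≡ 1 (mod 258066).

10195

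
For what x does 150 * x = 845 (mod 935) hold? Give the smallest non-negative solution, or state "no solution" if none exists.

First find gcd(150, 935):
935 = 6*150 + 35
150 = 4*35 + 10
35 = 3*10 + 5
10 = 2*5 + 0
gcd = 5 and 5 | 845, so solutions exist. Divide through by 5: 30x ≡ 169 (mod 187).
Now find 30⁻¹ mod 187:
187 = 6×30 + 7
30 = 4×7 + 2
7 = 3×2 + 1
2 = 2×1 + 0
Back-substitute:
1 = 7 − 3·2
1 = −3·30 + 13·7
1 = 13·187 − 81·30
So 30·(-81) ≡ 1 (mod 187), i.e. 30⁻¹ ≡ 106.
Then x ≡ 106·169 ≡ 149 (mod 187); the smallest non-negative solution is x = 149.

149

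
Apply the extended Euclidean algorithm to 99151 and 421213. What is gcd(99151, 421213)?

13

Euclidean algorithm:
421213 = 4·99151 + 24609
99151 = 4·24609 + 715
24609 = 34·715 + 299
715 = 2·299 + 117
299 = 2·117 + 65
117 = 1·65 + 52
65 = 1·52 + 13
52 = 4·13 + 0
gcd(99151, 421213) = 13.
Express as a combination:
13 = 65 − 52
13 = −117 + 2·65
13 = 2·299 − 5·117
13 = −5·715 + 12·299
13 = 12·24609 − 413·715
13 = −413·99151 + 1664·24609
13 = 1664·421213 − 7069·99151
So 13 = (1664)·421213 + (-7069)·99151.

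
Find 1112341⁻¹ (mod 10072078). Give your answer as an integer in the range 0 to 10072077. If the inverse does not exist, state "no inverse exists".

Extended Euclidean algorithm:
10072078 = 9·1112341 + 61009
1112341 = 18·61009 + 14179
61009 = 4·14179 + 4293
14179 = 3·4293 + 1300
4293 = 3·1300 + 393
1300 = 3·393 + 121
393 = 3·121 + 30
121 = 4·30 + 1
30 = 30·1 + 0
gcd = 1, so the inverse exists. Back-substitute:
1 = 121 − 4·30
1 = −4·393 + 13·121
1 = 13·1300 − 43·393
1 = −43·4293 + 142·1300
1 = 142·14179 − 469·4293
1 = −469·61009 + 2018·14179
1 = 2018·1112341 − 36793·61009
1 = −36793·10072078 + 333155·1112341
So 1112341·333155 ≡ 1 (mod 10072078).

333155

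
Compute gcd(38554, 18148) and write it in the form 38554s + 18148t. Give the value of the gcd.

2

Repeated division:
38554 = 2*18148 + 2258
18148 = 8*2258 + 84
2258 = 26*84 + 74
84 = 1*74 + 10
74 = 7*10 + 4
10 = 2*4 + 2
4 = 2*2 + 0
gcd(38554, 18148) = 2.
Express as a combination:
2 = 10 − 2·4
2 = −2·74 + 15·10
2 = 15·84 − 17·74
2 = −17·2258 + 457·84
2 = 457·18148 − 3673·2258
2 = −3673·38554 + 7803·18148
So 2 = (-3673)·38554 + (7803)·18148.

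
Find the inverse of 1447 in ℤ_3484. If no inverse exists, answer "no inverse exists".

2675

gcd(3484, 1447) by repeated division:
3484 = 2·1447 + 590
1447 = 2·590 + 267
590 = 2·267 + 56
267 = 4·56 + 43
56 = 1·43 + 13
43 = 3·13 + 4
13 = 3·4 + 1
4 = 4·1 + 0
gcd = 1, so the inverse exists. Back-substitute:
1 = 13 − 3·4
1 = −3·43 + 10·13
1 = 10·56 − 13·43
1 = −13·267 + 62·56
1 = 62·590 − 137·267
1 = −137·1447 + 336·590
1 = 336·3484 − 809·1447
Thus 1447·(-809) ≡ 1 (mod 3484); reducing, -809 mod 3484 = 2675.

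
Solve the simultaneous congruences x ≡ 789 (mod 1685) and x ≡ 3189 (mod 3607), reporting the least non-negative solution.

Write x = 789 + 1685·k. Then 1685·k ≡ 3189 − 789 ≡ 2400 (mod 3607).
Need 1685⁻¹ mod 3607. Extended Euclid on (3607, 1685):
3607 = 2·1685 + 237
1685 = 7·237 + 26
237 = 9·26 + 3
26 = 8·3 + 2
3 = 1·2 + 1
2 = 2·1 + 0
Back-substitute:
1 = 3 − 2
1 = −26 + 9·3
1 = 9·237 − 82·26
1 = −82·1685 + 583·237
1 = 583·3607 − 1248·1685
1685⁻¹ ≡ 2359 (mod 3607), so k ≡ 2359·2400 ≡ 2217 (mod 3607).
x = 789 + 1685·2217 = 3736434.

3736434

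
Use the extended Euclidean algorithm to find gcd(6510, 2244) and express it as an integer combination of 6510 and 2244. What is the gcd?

6

Repeated division:
6510 = 2*2244 + 2022
2244 = 1*2022 + 222
2022 = 9*222 + 24
222 = 9*24 + 6
24 = 4*6 + 0
gcd(6510, 2244) = 6.
Back-substituting:
6 = 222 − 9·24
6 = −9·2022 + 82·222
6 = 82·2244 − 91·2022
6 = −91·6510 + 264·2244
So 6 = (-91)·6510 + (264)·2244.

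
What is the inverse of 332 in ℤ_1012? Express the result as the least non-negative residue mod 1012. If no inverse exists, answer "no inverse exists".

no inverse exists

Euclidean algorithm on 1012, 332:
1012 = 3·332 + 16
332 = 20·16 + 12
16 = 1·12 + 4
12 = 3·4 + 0
The gcd is 4, not 1, hence no inverse exists.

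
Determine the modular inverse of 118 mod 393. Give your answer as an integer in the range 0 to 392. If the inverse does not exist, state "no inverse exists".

Extended Euclidean algorithm:
393 = 3×118 + 39
118 = 3×39 + 1
39 = 39×1 + 0
The gcd is 1. Working backward:
1 = 118 − 3·39
1 = −3·393 + 10·118
So 118·10 ≡ 1 (mod 393).

10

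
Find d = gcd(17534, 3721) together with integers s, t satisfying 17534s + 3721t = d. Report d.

Apply Euclid's algorithm to 17534 and 3721:
17534 = 4*3721 + 2650
3721 = 1*2650 + 1071
2650 = 2*1071 + 508
1071 = 2*508 + 55
508 = 9*55 + 13
55 = 4*13 + 3
13 = 4*3 + 1
3 = 3*1 + 0
gcd(17534, 3721) = 1.
Express as a combination:
1 = 13 − 4·3
1 = −4·55 + 17·13
1 = 17·508 − 157·55
1 = −157·1071 + 331·508
1 = 331·2650 − 819·1071
1 = −819·3721 + 1150·2650
1 = 1150·17534 − 5419·3721
So 1 = (1150)·17534 + (-5419)·3721.

1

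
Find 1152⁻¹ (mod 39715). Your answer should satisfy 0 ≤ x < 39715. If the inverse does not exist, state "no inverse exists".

Extended Euclidean algorithm:
39715 = 34*1152 + 547
1152 = 2*547 + 58
547 = 9*58 + 25
58 = 2*25 + 8
25 = 3*8 + 1
8 = 8*1 + 0
gcd = 1, so the inverse exists. Back-substitute:
1 = 25 − 3·8
1 = −3·58 + 7·25
1 = 7·547 − 66·58
1 = −66·1152 + 139·547
1 = 139·39715 − 4792·1152
Hence 1152⁻¹ ≡ -4792 ≡ 34923 (mod 39715).

34923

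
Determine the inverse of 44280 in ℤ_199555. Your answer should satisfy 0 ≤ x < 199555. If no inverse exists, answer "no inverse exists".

Euclidean algorithm on 199555, 44280:
199555 = 4·44280 + 22435
44280 = 1·22435 + 21845
22435 = 1·21845 + 590
21845 = 37·590 + 15
590 = 39·15 + 5
15 = 3·5 + 0
gcd(44280, 199555) = 5 ≠ 1, so 44280 has no multiplicative inverse modulo 199555.

no inverse exists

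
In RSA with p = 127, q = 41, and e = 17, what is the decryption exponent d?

φ(n) = (p−1)(q−1) = 126·40 = 5040.
Need d with 17·d ≡ 1 (mod 5040). Apply the extended Euclidean algorithm:
5040 = 296·17 + 8
17 = 2·8 + 1
8 = 8·1 + 0
Back-substitute:
1 = 17 − 2·8
1 = −2·5040 + 593·17
So 17·593 ≡ 1 (mod 5040), hence d = 593.

593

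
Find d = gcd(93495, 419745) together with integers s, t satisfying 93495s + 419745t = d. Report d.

15

Repeated division:
419745 = 4*93495 + 45765
93495 = 2*45765 + 1965
45765 = 23*1965 + 570
1965 = 3*570 + 255
570 = 2*255 + 60
255 = 4*60 + 15
60 = 4*15 + 0
gcd(93495, 419745) = 15.
Working backward:
15 = 255 − 4·60
15 = −4·570 + 9·255
15 = 9·1965 − 31·570
15 = −31·45765 + 722·1965
15 = 722·93495 − 1475·45765
15 = −1475·419745 + 6622·93495
So 15 = (-1475)·419745 + (6622)·93495.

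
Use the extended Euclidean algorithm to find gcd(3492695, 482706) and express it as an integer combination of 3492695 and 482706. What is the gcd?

1

Euclidean algorithm:
3492695 = 7*482706 + 113753
482706 = 4*113753 + 27694
113753 = 4*27694 + 2977
27694 = 9*2977 + 901
2977 = 3*901 + 274
901 = 3*274 + 79
274 = 3*79 + 37
79 = 2*37 + 5
37 = 7*5 + 2
5 = 2*2 + 1
2 = 2*1 + 0
gcd(3492695, 482706) = 1.
Back-substituting:
1 = 5 − 2·2
1 = −2·37 + 15·5
1 = 15·79 − 32·37
1 = −32·274 + 111·79
1 = 111·901 − 365·274
1 = −365·2977 + 1206·901
1 = 1206·27694 − 11219·2977
1 = −11219·113753 + 46082·27694
1 = 46082·482706 − 195547·113753
1 = −195547·3492695 + 1414911·482706
So 1 = (-195547)·3492695 + (1414911)·482706.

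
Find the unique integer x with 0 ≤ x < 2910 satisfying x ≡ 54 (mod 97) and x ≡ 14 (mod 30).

Write x = 54 + 97·k. Then 97·k ≡ 14 − 54 ≡ 20 (mod 30).
Need 97⁻¹ mod 30. Extended Euclid on (30, 7):
30 = 4*7 + 2
7 = 3*2 + 1
2 = 2*1 + 0
Back-substitute:
1 = 7 − 3·2
1 = −3·30 + 13·7
97⁻¹ ≡ 13 (mod 30), so k ≡ 13·20 ≡ 20 (mod 30).
x = 54 + 97·20 = 1994.

1994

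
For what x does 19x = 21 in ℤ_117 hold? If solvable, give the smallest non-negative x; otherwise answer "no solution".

75

First find gcd(19, 117):
117 = 6*19 + 3
19 = 6*3 + 1
3 = 3*1 + 0
gcd = 1, so a unique solution mod 117 exists.
Back-substitute for the Bézout coefficients:
1 = 19 − 6·3
1 = −6·117 + 37·19
So 19·(37) ≡ 1 (mod 117), giving 19⁻¹ ≡ 37.
x ≡ 19⁻¹·21 ≡ 37·21 ≡ 75 (mod 117).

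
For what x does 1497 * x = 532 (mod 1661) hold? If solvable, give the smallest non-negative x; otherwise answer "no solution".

807

First find gcd(1497, 1661):
1661 = 1*1497 + 164
1497 = 9*164 + 21
164 = 7*21 + 17
21 = 1*17 + 4
17 = 4*4 + 1
4 = 4*1 + 0
gcd = 1, so a unique solution mod 1661 exists.
Back-substitute for the Bézout coefficients:
1 = 17 − 4·4
1 = −4·21 + 5·17
1 = 5·164 − 39·21
1 = −39·1497 + 356·164
1 = 356·1661 − 395·1497
So 1497·(-395) ≡ 1 (mod 1661), giving 1497⁻¹ ≡ 1266.
x ≡ 1497⁻¹·532 ≡ 1266·532 ≡ 807 (mod 1661).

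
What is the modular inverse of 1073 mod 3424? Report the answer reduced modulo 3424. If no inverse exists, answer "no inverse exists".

785

Run Euclid on (3424, 1073):
3424 = 3·1073 + 205
1073 = 5·205 + 48
205 = 4·48 + 13
48 = 3·13 + 9
13 = 1·9 + 4
9 = 2·4 + 1
4 = 4·1 + 0
gcd = 1, so the inverse exists. Back-substitute:
1 = 9 − 2·4
1 = −2·13 + 3·9
1 = 3·48 − 11·13
1 = −11·205 + 47·48
1 = 47·1073 − 246·205
1 = −246·3424 + 785·1073
So 1073·785 ≡ 1 (mod 3424).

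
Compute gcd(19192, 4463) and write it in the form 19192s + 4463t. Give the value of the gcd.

Repeated division:
19192 = 4×4463 + 1340
4463 = 3×1340 + 443
1340 = 3×443 + 11
443 = 40×11 + 3
11 = 3×3 + 2
3 = 1×2 + 1
2 = 2×1 + 0
gcd(19192, 4463) = 1.
Back-substituting:
1 = 3 − 2
1 = −11 + 4·3
1 = 4·443 − 161·11
1 = −161·1340 + 487·443
1 = 487·4463 − 1622·1340
1 = −1622·19192 + 6975·4463
So 1 = (-1622)·19192 + (6975)·4463.

1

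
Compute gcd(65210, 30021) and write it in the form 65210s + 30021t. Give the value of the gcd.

1

Repeated division:
65210 = 2×30021 + 5168
30021 = 5×5168 + 4181
5168 = 1×4181 + 987
4181 = 4×987 + 233
987 = 4×233 + 55
233 = 4×55 + 13
55 = 4×13 + 3
13 = 4×3 + 1
3 = 3×1 + 0
gcd(65210, 30021) = 1.
Back-substituting:
1 = 13 − 4·3
1 = −4·55 + 17·13
1 = 17·233 − 72·55
1 = −72·987 + 305·233
1 = 305·4181 − 1292·987
1 = −1292·5168 + 1597·4181
1 = 1597·30021 − 9277·5168
1 = −9277·65210 + 20151·30021
So 1 = (-9277)·65210 + (20151)·30021.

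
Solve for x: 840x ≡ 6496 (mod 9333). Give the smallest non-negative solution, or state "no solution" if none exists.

gcd(840, 9333):
9333 = 11·840 + 93
840 = 9·93 + 3
93 = 31·3 + 0
gcd = 3, but 3 ∤ 6496, so the congruence has no solution.

no solution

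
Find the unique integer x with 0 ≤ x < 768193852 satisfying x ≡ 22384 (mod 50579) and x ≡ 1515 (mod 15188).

Write x = 22384 + 50579·k. Then 50579·k ≡ 1515 − 22384 ≡ 9507 (mod 15188).
Need 50579⁻¹ mod 15188. Extended Euclid on (15188, 5015):
15188 = 3×5015 + 143
5015 = 35×143 + 10
143 = 14×10 + 3
10 = 3×3 + 1
3 = 3×1 + 0
Back-substitute:
1 = 10 − 3·3
1 = −3·143 + 43·10
1 = 43·5015 − 1508·143
1 = −1508·15188 + 4567·5015
50579⁻¹ ≡ 4567 (mod 15188), so k ≡ 4567·9507 ≡ 11165 (mod 15188).
x = 22384 + 50579·11165 = 564736919.

564736919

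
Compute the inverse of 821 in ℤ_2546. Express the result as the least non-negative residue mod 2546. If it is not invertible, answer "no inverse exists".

1411

Extended Euclidean algorithm:
2546 = 3·821 + 83
821 = 9·83 + 74
83 = 1·74 + 9
74 = 8·9 + 2
9 = 4·2 + 1
2 = 2·1 + 0
The gcd is 1. Working backward:
1 = 9 − 4·2
1 = −4·74 + 33·9
1 = 33·83 − 37·74
1 = −37·821 + 366·83
1 = 366·2546 − 1135·821
Thus 821·(-1135) ≡ 1 (mod 2546); reducing, -1135 mod 2546 = 1411.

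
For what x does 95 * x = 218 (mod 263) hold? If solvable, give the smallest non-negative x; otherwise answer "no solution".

221

First find gcd(95, 263):
263 = 2×95 + 73
95 = 1×73 + 22
73 = 3×22 + 7
22 = 3×7 + 1
7 = 7×1 + 0
gcd = 1, so a unique solution mod 263 exists.
Back-substitute for the Bézout coefficients:
1 = 22 − 3·7
1 = −3·73 + 10·22
1 = 10·95 − 13·73
1 = −13·263 + 36·95
So 95·(36) ≡ 1 (mod 263), giving 95⁻¹ ≡ 36.
x ≡ 95⁻¹·218 ≡ 36·218 ≡ 221 (mod 263).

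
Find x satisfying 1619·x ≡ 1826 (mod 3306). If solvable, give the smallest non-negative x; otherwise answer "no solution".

238

First find gcd(1619, 3306):
3306 = 2×1619 + 68
1619 = 23×68 + 55
68 = 1×55 + 13
55 = 4×13 + 3
13 = 4×3 + 1
3 = 3×1 + 0
gcd = 1, so a unique solution mod 3306 exists.
Back-substitute for the Bézout coefficients:
1 = 13 − 4·3
1 = −4·55 + 17·13
1 = 17·68 − 21·55
1 = −21·1619 + 500·68
1 = 500·3306 − 1021·1619
So 1619·(-1021) ≡ 1 (mod 3306), giving 1619⁻¹ ≡ 2285.
x ≡ 1619⁻¹·1826 ≡ 2285·1826 ≡ 238 (mod 3306).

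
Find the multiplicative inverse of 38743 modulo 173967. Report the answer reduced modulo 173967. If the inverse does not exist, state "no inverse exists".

Run Euclid on (173967, 38743):
173967 = 4·38743 + 18995
38743 = 2·18995 + 753
18995 = 25·753 + 170
753 = 4·170 + 73
170 = 2·73 + 24
73 = 3·24 + 1
24 = 24·1 + 0
The gcd is 1. Working backward:
1 = 73 − 3·24
1 = −3·170 + 7·73
1 = 7·753 − 31·170
1 = −31·18995 + 782·753
1 = 782·38743 − 1595·18995
1 = −1595·173967 + 7162·38743
So 38743·7162 ≡ 1 (mod 173967).

7162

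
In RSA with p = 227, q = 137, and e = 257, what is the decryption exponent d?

25713

φ(n) = (p−1)(q−1) = 226·136 = 30736.
Need d with 257·d ≡ 1 (mod 30736). Apply the extended Euclidean algorithm:
30736 = 119×257 + 153
257 = 1×153 + 104
153 = 1×104 + 49
104 = 2×49 + 6
49 = 8×6 + 1
6 = 6×1 + 0
Back-substitute:
1 = 49 − 8·6
1 = −8·104 + 17·49
1 = 17·153 − 25·104
1 = −25·257 + 42·153
1 = 42·30736 − 5023·257
So 257·(-5023) ≡ 1 (mod 30736), hence d ≡ -5023 ≡ 25713 (mod 30736).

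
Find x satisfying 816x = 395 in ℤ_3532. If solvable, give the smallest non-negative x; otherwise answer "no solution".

no solution

gcd(816, 3532):
3532 = 4×816 + 268
816 = 3×268 + 12
268 = 22×12 + 4
12 = 3×4 + 0
gcd = 4, but 4 ∤ 395, so the congruence has no solution.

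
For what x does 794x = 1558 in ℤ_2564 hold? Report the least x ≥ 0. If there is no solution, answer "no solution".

First find gcd(794, 2564):
2564 = 3*794 + 182
794 = 4*182 + 66
182 = 2*66 + 50
66 = 1*50 + 16
50 = 3*16 + 2
16 = 8*2 + 0
gcd = 2 and 2 | 1558, so solutions exist. Divide through by 2: 397x ≡ 779 (mod 1282).
Now find 397⁻¹ mod 1282:
1282 = 3·397 + 91
397 = 4·91 + 33
91 = 2·33 + 25
33 = 1·25 + 8
25 = 3·8 + 1
8 = 8·1 + 0
Back-substitute:
1 = 25 − 3·8
1 = −3·33 + 4·25
1 = 4·91 − 11·33
1 = −11·397 + 48·91
1 = 48·1282 − 155·397
So 397·(-155) ≡ 1 (mod 1282), i.e. 397⁻¹ ≡ 1127.
Then x ≡ 1127·779 ≡ 1045 (mod 1282); the smallest non-negative solution is x = 1045.

1045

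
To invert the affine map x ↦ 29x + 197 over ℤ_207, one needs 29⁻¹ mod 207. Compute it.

50

Run Euclid on (207, 29):
207 = 7*29 + 4
29 = 7*4 + 1
4 = 4*1 + 0
The gcd is 1. Working backward:
1 = 29 − 7·4
1 = −7·207 + 50·29
So 29·50 ≡ 1 (mod 207).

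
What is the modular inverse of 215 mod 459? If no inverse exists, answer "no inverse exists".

269

Extended Euclidean algorithm:
459 = 2·215 + 29
215 = 7·29 + 12
29 = 2·12 + 5
12 = 2·5 + 2
5 = 2·2 + 1
2 = 2·1 + 0
The gcd is 1. Working backward:
1 = 5 − 2·2
1 = −2·12 + 5·5
1 = 5·29 − 12·12
1 = −12·215 + 89·29
1 = 89·459 − 190·215
Hence 215⁻¹ ≡ -190 ≡ 269 (mod 459).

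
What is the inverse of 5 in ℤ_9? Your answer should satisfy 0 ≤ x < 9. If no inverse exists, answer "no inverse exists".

2

Apply the Euclidean algorithm to 9 and 5:
9 = 1*5 + 4
5 = 1*4 + 1
4 = 4*1 + 0
gcd = 1, so the inverse exists. Back-substitute:
1 = 5 − 4
1 = −9 + 2·5
So 5·2 ≡ 1 (mod 9).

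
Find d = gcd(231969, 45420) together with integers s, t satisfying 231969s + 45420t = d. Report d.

Apply Euclid's algorithm to 231969 and 45420:
231969 = 5×45420 + 4869
45420 = 9×4869 + 1599
4869 = 3×1599 + 72
1599 = 22×72 + 15
72 = 4×15 + 12
15 = 1×12 + 3
12 = 4×3 + 0
gcd(231969, 45420) = 3.
Express as a combination:
3 = 15 − 12
3 = −72 + 5·15
3 = 5·1599 − 111·72
3 = −111·4869 + 338·1599
3 = 338·45420 − 3153·4869
3 = −3153·231969 + 16103·45420
So 3 = (-3153)·231969 + (16103)·45420.

3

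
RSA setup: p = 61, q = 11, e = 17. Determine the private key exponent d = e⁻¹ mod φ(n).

353

φ(n) = (p−1)(q−1) = 60·10 = 600.
Need d with 17·d ≡ 1 (mod 600). Apply the extended Euclidean algorithm:
600 = 35*17 + 5
17 = 3*5 + 2
5 = 2*2 + 1
2 = 2*1 + 0
Back-substitute:
1 = 5 − 2·2
1 = −2·17 + 7·5
1 = 7·600 − 247·17
So 17·(-247) ≡ 1 (mod 600), hence d ≡ -247 ≡ 353 (mod 600).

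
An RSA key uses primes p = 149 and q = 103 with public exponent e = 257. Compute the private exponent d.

φ(n) = (p−1)(q−1) = 148·102 = 15096.
Need d with 257·d ≡ 1 (mod 15096). Apply the extended Euclidean algorithm:
15096 = 58*257 + 190
257 = 1*190 + 67
190 = 2*67 + 56
67 = 1*56 + 11
56 = 5*11 + 1
11 = 11*1 + 0
Back-substitute:
1 = 56 − 5·11
1 = −5·67 + 6·56
1 = 6·190 − 17·67
1 = −17·257 + 23·190
1 = 23·15096 − 1351·257
So 257·(-1351) ≡ 1 (mod 15096), hence d ≡ -1351 ≡ 13745 (mod 15096).

13745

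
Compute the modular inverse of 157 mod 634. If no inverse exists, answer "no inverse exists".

105

gcd(634, 157) by repeated division:
634 = 4*157 + 6
157 = 26*6 + 1
6 = 6*1 + 0
gcd = 1, so the inverse exists. Back-substitute:
1 = 157 − 26·6
1 = −26·634 + 105·157
So 157·105 ≡ 1 (mod 634).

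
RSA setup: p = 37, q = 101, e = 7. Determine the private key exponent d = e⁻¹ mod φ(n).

1543

φ(n) = (p−1)(q−1) = 36·100 = 3600.
Need d with 7·d ≡ 1 (mod 3600). Apply the extended Euclidean algorithm:
3600 = 514·7 + 2
7 = 3·2 + 1
2 = 2·1 + 0
Back-substitute:
1 = 7 − 3·2
1 = −3·3600 + 1543·7
So 7·1543 ≡ 1 (mod 3600), hence d = 1543.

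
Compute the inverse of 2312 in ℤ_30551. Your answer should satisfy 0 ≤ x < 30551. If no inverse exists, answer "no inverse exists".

gcd(30551, 2312) by repeated division:
30551 = 13·2312 + 495
2312 = 4·495 + 332
495 = 1·332 + 163
332 = 2·163 + 6
163 = 27·6 + 1
6 = 6·1 + 0
gcd = 1, so the inverse exists. Back-substitute:
1 = 163 − 27·6
1 = −27·332 + 55·163
1 = 55·495 − 82·332
1 = −82·2312 + 383·495
1 = 383·30551 − 5061·2312
Hence 2312⁻¹ ≡ -5061 ≡ 25490 (mod 30551).

25490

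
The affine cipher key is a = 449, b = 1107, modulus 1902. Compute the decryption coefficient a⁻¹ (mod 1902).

305

Extended Euclidean algorithm:
1902 = 4·449 + 106
449 = 4·106 + 25
106 = 4·25 + 6
25 = 4·6 + 1
6 = 6·1 + 0
The gcd is 1. Working backward:
1 = 25 − 4·6
1 = −4·106 + 17·25
1 = 17·449 − 72·106
1 = −72·1902 + 305·449
So 449·305 ≡ 1 (mod 1902).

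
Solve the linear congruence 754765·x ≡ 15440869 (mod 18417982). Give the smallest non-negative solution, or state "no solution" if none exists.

no solution

gcd(754765, 18417982):
18417982 = 24*754765 + 303622
754765 = 2*303622 + 147521
303622 = 2*147521 + 8580
147521 = 17*8580 + 1661
8580 = 5*1661 + 275
1661 = 6*275 + 11
275 = 25*11 + 0
gcd = 11, but 11 ∤ 15440869, so the congruence has no solution.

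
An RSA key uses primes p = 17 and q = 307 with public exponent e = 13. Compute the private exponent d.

φ(n) = (p−1)(q−1) = 16·306 = 4896.
Need d with 13·d ≡ 1 (mod 4896). Apply the extended Euclidean algorithm:
4896 = 376*13 + 8
13 = 1*8 + 5
8 = 1*5 + 3
5 = 1*3 + 2
3 = 1*2 + 1
2 = 2*1 + 0
Back-substitute:
1 = 3 − 2
1 = −5 + 2·3
1 = 2·8 − 3·5
1 = −3·13 + 5·8
1 = 5·4896 − 1883·13
So 13·(-1883) ≡ 1 (mod 4896), hence d ≡ -1883 ≡ 3013 (mod 4896).

3013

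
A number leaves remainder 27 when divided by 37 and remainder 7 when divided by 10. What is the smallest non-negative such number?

27

Write x = 27 + 37·k. Then 37·k ≡ 7 − 27 ≡ 0 (mod 10).
Need 37⁻¹ mod 10. Extended Euclid on (10, 7):
10 = 1·7 + 3
7 = 2·3 + 1
3 = 3·1 + 0
Back-substitute:
1 = 7 − 2·3
1 = −2·10 + 3·7
37⁻¹ ≡ 3 (mod 10), so k ≡ 3·0 ≡ 0 (mod 10).
x = 27 + 37·0 = 27.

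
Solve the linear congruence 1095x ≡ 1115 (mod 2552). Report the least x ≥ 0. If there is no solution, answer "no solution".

2285

First find gcd(1095, 2552):
2552 = 2*1095 + 362
1095 = 3*362 + 9
362 = 40*9 + 2
9 = 4*2 + 1
2 = 2*1 + 0
gcd = 1, so a unique solution mod 2552 exists.
Back-substitute for the Bézout coefficients:
1 = 9 − 4·2
1 = −4·362 + 161·9
1 = 161·1095 − 487·362
1 = −487·2552 + 1135·1095
So 1095·(1135) ≡ 1 (mod 2552), giving 1095⁻¹ ≡ 1135.
x ≡ 1095⁻¹·1115 ≡ 1135·1115 ≡ 2285 (mod 2552).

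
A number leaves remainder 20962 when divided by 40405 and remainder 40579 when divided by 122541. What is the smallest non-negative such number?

Write x = 20962 + 40405·k. Then 40405·k ≡ 40579 − 20962 ≡ 19617 (mod 122541).
Need 40405⁻¹ mod 122541. Extended Euclid on (122541, 40405):
122541 = 3×40405 + 1326
40405 = 30×1326 + 625
1326 = 2×625 + 76
625 = 8×76 + 17
76 = 4×17 + 8
17 = 2×8 + 1
8 = 8×1 + 0
Back-substitute:
1 = 17 − 2·8
1 = −2·76 + 9·17
1 = 9·625 − 74·76
1 = −74·1326 + 157·625
1 = 157·40405 − 4784·1326
1 = −4784·122541 + 14509·40405
40405⁻¹ ≡ 14509 (mod 122541), so k ≡ 14509·19617 ≡ 82851 (mod 122541).
x = 20962 + 40405·82851 = 3347615617.

3347615617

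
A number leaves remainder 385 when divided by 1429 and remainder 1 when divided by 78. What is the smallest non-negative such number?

Write x = 385 + 1429·k. Then 1429·k ≡ 1 − 385 ≡ 6 (mod 78).
Need 1429⁻¹ mod 78. Extended Euclid on (78, 25):
78 = 3×25 + 3
25 = 8×3 + 1
3 = 3×1 + 0
Back-substitute:
1 = 25 − 8·3
1 = −8·78 + 25·25
1429⁻¹ ≡ 25 (mod 78), so k ≡ 25·6 ≡ 72 (mod 78).
x = 385 + 1429·72 = 103273.

103273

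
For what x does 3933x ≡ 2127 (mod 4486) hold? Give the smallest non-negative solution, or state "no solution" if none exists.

3241

First find gcd(3933, 4486):
4486 = 1×3933 + 553
3933 = 7×553 + 62
553 = 8×62 + 57
62 = 1×57 + 5
57 = 11×5 + 2
5 = 2×2 + 1
2 = 2×1 + 0
gcd = 1, so a unique solution mod 4486 exists.
Back-substitute for the Bézout coefficients:
1 = 5 − 2·2
1 = −2·57 + 23·5
1 = 23·62 − 25·57
1 = −25·553 + 223·62
1 = 223·3933 − 1586·553
1 = −1586·4486 + 1809·3933
So 3933·(1809) ≡ 1 (mod 4486), giving 3933⁻¹ ≡ 1809.
x ≡ 3933⁻¹·2127 ≡ 1809·2127 ≡ 3241 (mod 4486).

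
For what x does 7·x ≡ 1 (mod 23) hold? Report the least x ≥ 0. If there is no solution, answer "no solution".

10

First find gcd(7, 23):
23 = 3*7 + 2
7 = 3*2 + 1
2 = 2*1 + 0
gcd = 1, so a unique solution mod 23 exists.
Back-substitute for the Bézout coefficients:
1 = 7 − 3·2
1 = −3·23 + 10·7
So 7·(10) ≡ 1 (mod 23), giving 7⁻¹ ≡ 10.
x ≡ 7⁻¹·1 ≡ 10·1 ≡ 10 (mod 23).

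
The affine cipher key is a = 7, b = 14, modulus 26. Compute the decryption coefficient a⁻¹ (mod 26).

15

gcd(26, 7) by repeated division:
26 = 3*7 + 5
7 = 1*5 + 2
5 = 2*2 + 1
2 = 2*1 + 0
Since gcd(7, 26) = 1, back-substitute to write 1 as a combination:
1 = 5 − 2·2
1 = −2·7 + 3·5
1 = 3·26 − 11·7
So 7·(-11) ≡ 1 (mod 26), and -11 ≡ 15 (mod 26).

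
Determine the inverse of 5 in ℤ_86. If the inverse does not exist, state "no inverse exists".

69

gcd(86, 5) by repeated division:
86 = 17×5 + 1
5 = 5×1 + 0
The gcd is 1. Working backward:
1 = 86 − 17·5
Thus 5·(-17) ≡ 1 (mod 86); reducing, -17 mod 86 = 69.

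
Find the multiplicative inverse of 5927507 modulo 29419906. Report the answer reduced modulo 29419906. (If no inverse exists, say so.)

22114035

Extended Euclidean algorithm:
29419906 = 4*5927507 + 5709878
5927507 = 1*5709878 + 217629
5709878 = 26*217629 + 51524
217629 = 4*51524 + 11533
51524 = 4*11533 + 5392
11533 = 2*5392 + 749
5392 = 7*749 + 149
749 = 5*149 + 4
149 = 37*4 + 1
4 = 4*1 + 0
gcd = 1, so the inverse exists. Back-substitute:
1 = 149 − 37·4
1 = −37·749 + 186·149
1 = 186·5392 − 1339·749
1 = −1339·11533 + 2864·5392
1 = 2864·51524 − 12795·11533
1 = −12795·217629 + 54044·51524
1 = 54044·5709878 − 1417939·217629
1 = −1417939·5927507 + 1471983·5709878
1 = 1471983·29419906 − 7305871·5927507
So 5927507·(-7305871) ≡ 1 (mod 29419906), and -7305871 ≡ 22114035 (mod 29419906).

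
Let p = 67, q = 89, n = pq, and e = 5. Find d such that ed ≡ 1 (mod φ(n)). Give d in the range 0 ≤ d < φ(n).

3485

φ(n) = (p−1)(q−1) = 66·88 = 5808.
Need d with 5·d ≡ 1 (mod 5808). Apply the extended Euclidean algorithm:
5808 = 1161×5 + 3
5 = 1×3 + 2
3 = 1×2 + 1
2 = 2×1 + 0
Back-substitute:
1 = 3 − 2
1 = −5 + 2·3
1 = 2·5808 − 2323·5
So 5·(-2323) ≡ 1 (mod 5808), hence d ≡ -2323 ≡ 3485 (mod 5808).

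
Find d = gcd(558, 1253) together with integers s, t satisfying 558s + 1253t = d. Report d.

Apply Euclid's algorithm to 1253 and 558:
1253 = 2*558 + 137
558 = 4*137 + 10
137 = 13*10 + 7
10 = 1*7 + 3
7 = 2*3 + 1
3 = 3*1 + 0
gcd(558, 1253) = 1.
Working backward:
1 = 7 − 2·3
1 = −2·10 + 3·7
1 = 3·137 − 41·10
1 = −41·558 + 167·137
1 = 167·1253 − 375·558
So 1 = (167)·1253 + (-375)·558.

1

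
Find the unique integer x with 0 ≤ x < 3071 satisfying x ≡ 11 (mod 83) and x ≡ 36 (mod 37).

924

Write x = 11 + 83·k. Then 83·k ≡ 36 − 11 ≡ 25 (mod 37).
Need 83⁻¹ mod 37. Extended Euclid on (37, 9):
37 = 4*9 + 1
9 = 9*1 + 0
Back-substitute:
1 = 37 − 4·9
83⁻¹ ≡ 33 (mod 37), so k ≡ 33·25 ≡ 11 (mod 37).
x = 11 + 83·11 = 924.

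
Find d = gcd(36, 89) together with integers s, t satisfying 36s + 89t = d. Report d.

1

Euclidean algorithm:
89 = 2*36 + 17
36 = 2*17 + 2
17 = 8*2 + 1
2 = 2*1 + 0
gcd(36, 89) = 1.
Express as a combination:
1 = 17 − 8·2
1 = −8·36 + 17·17
1 = 17·89 − 42·36
So 1 = (17)·89 + (-42)·36.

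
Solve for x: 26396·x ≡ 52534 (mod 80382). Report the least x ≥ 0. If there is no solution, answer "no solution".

38174

First find gcd(26396, 80382):
80382 = 3×26396 + 1194
26396 = 22×1194 + 128
1194 = 9×128 + 42
128 = 3×42 + 2
42 = 21×2 + 0
gcd = 2 and 2 | 52534, so solutions exist. Divide through by 2: 13198x ≡ 26267 (mod 40191).
Now find 13198⁻¹ mod 40191:
40191 = 3*13198 + 597
13198 = 22*597 + 64
597 = 9*64 + 21
64 = 3*21 + 1
21 = 21*1 + 0
Back-substitute:
1 = 64 − 3·21
1 = −3·597 + 28·64
1 = 28·13198 − 619·597
1 = −619·40191 + 1885·13198
So 13198⁻¹ ≡ 1885 (mod 40191).
Then x ≡ 1885·26267 ≡ 38174 (mod 40191); the smallest non-negative solution is x = 38174.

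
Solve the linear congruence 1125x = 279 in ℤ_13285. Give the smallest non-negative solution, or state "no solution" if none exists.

no solution

gcd(1125, 13285):
13285 = 11·1125 + 910
1125 = 1·910 + 215
910 = 4·215 + 50
215 = 4·50 + 15
50 = 3·15 + 5
15 = 3·5 + 0
gcd = 5, but 5 ∤ 279, so the congruence has no solution.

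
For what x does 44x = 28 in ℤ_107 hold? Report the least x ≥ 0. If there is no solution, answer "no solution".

First find gcd(44, 107):
107 = 2*44 + 19
44 = 2*19 + 6
19 = 3*6 + 1
6 = 6*1 + 0
gcd = 1, so a unique solution mod 107 exists.
Back-substitute for the Bézout coefficients:
1 = 19 − 3·6
1 = −3·44 + 7·19
1 = 7·107 − 17·44
So 44·(-17) ≡ 1 (mod 107), giving 44⁻¹ ≡ 90.
x ≡ 44⁻¹·28 ≡ 90·28 ≡ 59 (mod 107).

59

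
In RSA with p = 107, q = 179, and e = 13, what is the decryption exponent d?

7257

φ(n) = (p−1)(q−1) = 106·178 = 18868.
Need d with 13·d ≡ 1 (mod 18868). Apply the extended Euclidean algorithm:
18868 = 1451·13 + 5
13 = 2·5 + 3
5 = 1·3 + 2
3 = 1·2 + 1
2 = 2·1 + 0
Back-substitute:
1 = 3 − 2
1 = −5 + 2·3
1 = 2·13 − 5·5
1 = −5·18868 + 7257·13
So 13·7257 ≡ 1 (mod 18868), hence d = 7257.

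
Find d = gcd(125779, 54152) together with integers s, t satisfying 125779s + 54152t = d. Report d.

Apply Euclid's algorithm to 125779 and 54152:
125779 = 2·54152 + 17475
54152 = 3·17475 + 1727
17475 = 10·1727 + 205
1727 = 8·205 + 87
205 = 2·87 + 31
87 = 2·31 + 25
31 = 1·25 + 6
25 = 4·6 + 1
6 = 6·1 + 0
gcd(125779, 54152) = 1.
Working backward:
1 = 25 − 4·6
1 = −4·31 + 5·25
1 = 5·87 − 14·31
1 = −14·205 + 33·87
1 = 33·1727 − 278·205
1 = −278·17475 + 2813·1727
1 = 2813·54152 − 8717·17475
1 = −8717·125779 + 20247·54152
So 1 = (-8717)·125779 + (20247)·54152.

1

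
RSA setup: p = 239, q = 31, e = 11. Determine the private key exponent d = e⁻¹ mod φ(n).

φ(n) = (p−1)(q−1) = 238·30 = 7140.
Need d with 11·d ≡ 1 (mod 7140). Apply the extended Euclidean algorithm:
7140 = 649·11 + 1
11 = 11·1 + 0
Back-substitute:
1 = 7140 − 649·11
So 11·(-649) ≡ 1 (mod 7140), hence d ≡ -649 ≡ 6491 (mod 7140).

6491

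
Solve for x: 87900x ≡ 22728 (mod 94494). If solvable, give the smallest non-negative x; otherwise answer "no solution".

First find gcd(87900, 94494):
94494 = 1·87900 + 6594
87900 = 13·6594 + 2178
6594 = 3·2178 + 60
2178 = 36·60 + 18
60 = 3·18 + 6
18 = 3·6 + 0
gcd = 6 and 6 | 22728, so solutions exist. Divide through by 6: 14650x ≡ 3788 (mod 15749).
Now find 14650⁻¹ mod 15749:
15749 = 1·14650 + 1099
14650 = 13·1099 + 363
1099 = 3·363 + 10
363 = 36·10 + 3
10 = 3·3 + 1
3 = 3·1 + 0
Back-substitute:
1 = 10 − 3·3
1 = −3·363 + 109·10
1 = 109·1099 − 330·363
1 = −330·14650 + 4399·1099
1 = 4399·15749 − 4729·14650
So 14650·(-4729) ≡ 1 (mod 15749), i.e. 14650⁻¹ ≡ 11020.
Then x ≡ 11020·3788 ≡ 8910 (mod 15749); the smallest non-negative solution is x = 8910.

8910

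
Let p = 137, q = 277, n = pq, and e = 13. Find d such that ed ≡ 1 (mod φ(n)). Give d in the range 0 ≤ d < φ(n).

φ(n) = (p−1)(q−1) = 136·276 = 37536.
Need d with 13·d ≡ 1 (mod 37536). Apply the extended Euclidean algorithm:
37536 = 2887·13 + 5
13 = 2·5 + 3
5 = 1·3 + 2
3 = 1·2 + 1
2 = 2·1 + 0
Back-substitute:
1 = 3 − 2
1 = −5 + 2·3
1 = 2·13 − 5·5
1 = −5·37536 + 14437·13
So 13·14437 ≡ 1 (mod 37536), hence d = 14437.

14437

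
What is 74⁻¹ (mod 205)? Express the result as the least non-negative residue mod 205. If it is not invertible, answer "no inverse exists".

169

Apply the Euclidean algorithm to 205 and 74:
205 = 2×74 + 57
74 = 1×57 + 17
57 = 3×17 + 6
17 = 2×6 + 5
6 = 1×5 + 1
5 = 5×1 + 0
gcd = 1, so the inverse exists. Back-substitute:
1 = 6 − 5
1 = −17 + 3·6
1 = 3·57 − 10·17
1 = −10·74 + 13·57
1 = 13·205 − 36·74
So 74·(-36) ≡ 1 (mod 205), and -36 ≡ 169 (mod 205).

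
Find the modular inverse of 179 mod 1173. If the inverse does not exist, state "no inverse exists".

Run Euclid on (1173, 179):
1173 = 6*179 + 99
179 = 1*99 + 80
99 = 1*80 + 19
80 = 4*19 + 4
19 = 4*4 + 3
4 = 1*3 + 1
3 = 3*1 + 0
Since gcd(179, 1173) = 1, back-substitute to write 1 as a combination:
1 = 4 − 3
1 = −19 + 5·4
1 = 5·80 − 21·19
1 = −21·99 + 26·80
1 = 26·179 − 47·99
1 = −47·1173 + 308·179
So 179·308 ≡ 1 (mod 1173).

308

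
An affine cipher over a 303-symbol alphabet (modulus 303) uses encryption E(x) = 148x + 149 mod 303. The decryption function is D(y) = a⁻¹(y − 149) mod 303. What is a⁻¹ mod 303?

Extended Euclidean algorithm:
303 = 2*148 + 7
148 = 21*7 + 1
7 = 7*1 + 0
Since gcd(148, 303) = 1, back-substitute to write 1 as a combination:
1 = 148 − 21·7
1 = −21·303 + 43·148
So 148·43 ≡ 1 (mod 303).

43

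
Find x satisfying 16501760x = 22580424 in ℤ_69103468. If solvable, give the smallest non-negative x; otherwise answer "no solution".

1582101

First find gcd(16501760, 69103468):
69103468 = 4*16501760 + 3096428
16501760 = 5*3096428 + 1019620
3096428 = 3*1019620 + 37568
1019620 = 27*37568 + 5284
37568 = 7*5284 + 580
5284 = 9*580 + 64
580 = 9*64 + 4
64 = 16*4 + 0
gcd = 4 and 4 | 22580424, so solutions exist. Divide through by 4: 4125440x ≡ 5645106 (mod 17275867).
Now find 4125440⁻¹ mod 17275867:
17275867 = 4*4125440 + 774107
4125440 = 5*774107 + 254905
774107 = 3*254905 + 9392
254905 = 27*9392 + 1321
9392 = 7*1321 + 145
1321 = 9*145 + 16
145 = 9*16 + 1
16 = 16*1 + 0
Back-substitute:
1 = 145 − 9·16
1 = −9·1321 + 82·145
1 = 82·9392 − 583·1321
1 = −583·254905 + 15823·9392
1 = 15823·774107 − 48052·254905
1 = −48052·4125440 + 256083·774107
1 = 256083·17275867 − 1072384·4125440
So 4125440·(-1072384) ≡ 1 (mod 17275867), i.e. 4125440⁻¹ ≡ 16203483.
Then x ≡ 16203483·5645106 ≡ 1582101 (mod 17275867); the smallest non-negative solution is x = 1582101.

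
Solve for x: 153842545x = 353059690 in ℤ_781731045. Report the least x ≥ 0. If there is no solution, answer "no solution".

60396187

First find gcd(153842545, 781731045):
781731045 = 5*153842545 + 12518320
153842545 = 12*12518320 + 3622705
12518320 = 3*3622705 + 1650205
3622705 = 2*1650205 + 322295
1650205 = 5*322295 + 38730
322295 = 8*38730 + 12455
38730 = 3*12455 + 1365
12455 = 9*1365 + 170
1365 = 8*170 + 5
170 = 34*5 + 0
gcd = 5 and 5 | 353059690, so solutions exist. Divide through by 5: 30768509x ≡ 70611938 (mod 156346209).
Now find 30768509⁻¹ mod 156346209:
156346209 = 5·30768509 + 2503664
30768509 = 12·2503664 + 724541
2503664 = 3·724541 + 330041
724541 = 2·330041 + 64459
330041 = 5·64459 + 7746
64459 = 8·7746 + 2491
7746 = 3·2491 + 273
2491 = 9·273 + 34
273 = 8·34 + 1
34 = 34·1 + 0
Back-substitute:
1 = 273 − 8·34
1 = −8·2491 + 73·273
1 = 73·7746 − 227·2491
1 = −227·64459 + 1889·7746
1 = 1889·330041 − 9672·64459
1 = −9672·724541 + 21233·330041
1 = 21233·2503664 − 73371·724541
1 = −73371·30768509 + 901685·2503664
1 = 901685·156346209 − 4581796·30768509
So 30768509·(-4581796) ≡ 1 (mod 156346209), i.e. 30768509⁻¹ ≡ 151764413.
Then x ≡ 151764413·70611938 ≡ 60396187 (mod 156346209); the smallest non-negative solution is x = 60396187.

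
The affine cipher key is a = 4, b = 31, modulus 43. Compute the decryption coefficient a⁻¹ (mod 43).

11

Run Euclid on (43, 4):
43 = 10·4 + 3
4 = 1·3 + 1
3 = 3·1 + 0
Since gcd(4, 43) = 1, back-substitute to write 1 as a combination:
1 = 4 − 3
1 = −43 + 11·4
So 4·11 ≡ 1 (mod 43).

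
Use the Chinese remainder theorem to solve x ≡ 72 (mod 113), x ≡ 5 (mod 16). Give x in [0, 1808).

Write x = 72 + 113·k. Then 113·k ≡ 5 − 72 ≡ 13 (mod 16).
Need 113⁻¹ mod 16. Extended Euclid on (16, 1):
16 = 16·1 + 0
113⁻¹ ≡ 1 (mod 16), so k ≡ 1·13 ≡ 13 (mod 16).
x = 72 + 113·13 = 1541.

1541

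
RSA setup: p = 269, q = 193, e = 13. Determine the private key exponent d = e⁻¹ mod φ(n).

23749

φ(n) = (p−1)(q−1) = 268·192 = 51456.
Need d with 13·d ≡ 1 (mod 51456). Apply the extended Euclidean algorithm:
51456 = 3958*13 + 2
13 = 6*2 + 1
2 = 2*1 + 0
Back-substitute:
1 = 13 − 6·2
1 = −6·51456 + 23749·13
So 13·23749 ≡ 1 (mod 51456), hence d = 23749.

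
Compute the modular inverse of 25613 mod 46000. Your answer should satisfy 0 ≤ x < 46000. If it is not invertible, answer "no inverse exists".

10677

gcd(46000, 25613) by repeated division:
46000 = 1*25613 + 20387
25613 = 1*20387 + 5226
20387 = 3*5226 + 4709
5226 = 1*4709 + 517
4709 = 9*517 + 56
517 = 9*56 + 13
56 = 4*13 + 4
13 = 3*4 + 1
4 = 4*1 + 0
The gcd is 1. Working backward:
1 = 13 − 3·4
1 = −3·56 + 13·13
1 = 13·517 − 120·56
1 = −120·4709 + 1093·517
1 = 1093·5226 − 1213·4709
1 = −1213·20387 + 4732·5226
1 = 4732·25613 − 5945·20387
1 = −5945·46000 + 10677·25613
So 25613·10677 ≡ 1 (mod 46000).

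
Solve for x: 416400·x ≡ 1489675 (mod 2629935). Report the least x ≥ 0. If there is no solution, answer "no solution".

gcd(416400, 2629935):
2629935 = 6×416400 + 131535
416400 = 3×131535 + 21795
131535 = 6×21795 + 765
21795 = 28×765 + 375
765 = 2×375 + 15
375 = 25×15 + 0
gcd = 15, but 15 ∤ 1489675, so the congruence has no solution.

no solution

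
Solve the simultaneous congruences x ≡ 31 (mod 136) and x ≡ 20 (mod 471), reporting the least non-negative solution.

43823

Write x = 31 + 136·k. Then 136·k ≡ 20 − 31 ≡ 460 (mod 471).
Need 136⁻¹ mod 471. Extended Euclid on (471, 136):
471 = 3×136 + 63
136 = 2×63 + 10
63 = 6×10 + 3
10 = 3×3 + 1
3 = 3×1 + 0
Back-substitute:
1 = 10 − 3·3
1 = −3·63 + 19·10
1 = 19·136 − 41·63
1 = −41·471 + 142·136
136⁻¹ ≡ 142 (mod 471), so k ≡ 142·460 ≡ 322 (mod 471).
x = 31 + 136·322 = 43823.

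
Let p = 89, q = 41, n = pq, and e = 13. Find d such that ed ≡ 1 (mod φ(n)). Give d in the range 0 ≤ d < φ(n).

2437

φ(n) = (p−1)(q−1) = 88·40 = 3520.
Need d with 13·d ≡ 1 (mod 3520). Apply the extended Euclidean algorithm:
3520 = 270*13 + 10
13 = 1*10 + 3
10 = 3*3 + 1
3 = 3*1 + 0
Back-substitute:
1 = 10 − 3·3
1 = −3·13 + 4·10
1 = 4·3520 − 1083·13
So 13·(-1083) ≡ 1 (mod 3520), hence d ≡ -1083 ≡ 2437 (mod 3520).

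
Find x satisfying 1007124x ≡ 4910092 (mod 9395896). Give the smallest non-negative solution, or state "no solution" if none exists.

First find gcd(1007124, 9395896):
9395896 = 9×1007124 + 331780
1007124 = 3×331780 + 11784
331780 = 28×11784 + 1828
11784 = 6×1828 + 816
1828 = 2×816 + 196
816 = 4×196 + 32
196 = 6×32 + 4
32 = 8×4 + 0
gcd = 4 and 4 | 4910092, so solutions exist. Divide through by 4: 251781x ≡ 1227523 (mod 2348974).
Now find 251781⁻¹ mod 2348974:
2348974 = 9*251781 + 82945
251781 = 3*82945 + 2946
82945 = 28*2946 + 457
2946 = 6*457 + 204
457 = 2*204 + 49
204 = 4*49 + 8
49 = 6*8 + 1
8 = 8*1 + 0
Back-substitute:
1 = 49 − 6·8
1 = −6·204 + 25·49
1 = 25·457 − 56·204
1 = −56·2946 + 361·457
1 = 361·82945 − 10164·2946
1 = −10164·251781 + 30853·82945
1 = 30853·2348974 − 287841·251781
So 251781·(-287841) ≡ 1 (mod 2348974), i.e. 251781⁻¹ ≡ 2061133.
Then x ≡ 2061133·1227523 ≡ 1221237 (mod 2348974); the smallest non-negative solution is x = 1221237.

1221237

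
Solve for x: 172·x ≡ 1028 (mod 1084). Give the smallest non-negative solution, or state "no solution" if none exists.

69

First find gcd(172, 1084):
1084 = 6*172 + 52
172 = 3*52 + 16
52 = 3*16 + 4
16 = 4*4 + 0
gcd = 4 and 4 | 1028, so solutions exist. Divide through by 4: 43x ≡ 257 (mod 271).
Now find 43⁻¹ mod 271:
271 = 6*43 + 13
43 = 3*13 + 4
13 = 3*4 + 1
4 = 4*1 + 0
Back-substitute:
1 = 13 − 3·4
1 = −3·43 + 10·13
1 = 10·271 − 63·43
So 43·(-63) ≡ 1 (mod 271), i.e. 43⁻¹ ≡ 208.
Then x ≡ 208·257 ≡ 69 (mod 271); the smallest non-negative solution is x = 69.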